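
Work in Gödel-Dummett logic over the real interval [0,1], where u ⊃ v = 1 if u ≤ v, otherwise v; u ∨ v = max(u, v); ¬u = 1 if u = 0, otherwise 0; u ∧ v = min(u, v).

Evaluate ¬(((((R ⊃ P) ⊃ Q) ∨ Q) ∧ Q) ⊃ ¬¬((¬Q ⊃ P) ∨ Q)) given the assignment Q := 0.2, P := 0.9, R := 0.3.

(R ⊃ P): 0.3 ≤ 0.9, so result = 1
((R ⊃ P) ⊃ Q): 1 > 0.2, so result = 0.2
(((R ⊃ P) ⊃ Q) ∨ Q) = max(0.2, 0.2) = 0.2
((((R ⊃ P) ⊃ Q) ∨ Q) ∧ Q) = min(0.2, 0.2) = 0.2
¬Q: Gödel ¬ of 0.2 = 0 (operand ≠ 0)
(¬Q ⊃ P): 0 ≤ 0.9, so result = 1
((¬Q ⊃ P) ∨ Q) = max(1, 0.2) = 1
¬((¬Q ⊃ P) ∨ Q): Gödel ¬ of 1 = 0 (operand ≠ 0)
¬¬((¬Q ⊃ P) ∨ Q): Gödel ¬ of 0 = 1 (operand is 0)
(((((R ⊃ P) ⊃ Q) ∨ Q) ∧ Q) ⊃ ¬¬((¬Q ⊃ P) ∨ Q)): 0.2 ≤ 1, so result = 1
¬(((((R ⊃ P) ⊃ Q) ∨ Q) ∧ Q) ⊃ ¬¬((¬Q ⊃ P) ∨ Q)): Gödel ¬ of 1 = 0 (operand ≠ 0)

0.00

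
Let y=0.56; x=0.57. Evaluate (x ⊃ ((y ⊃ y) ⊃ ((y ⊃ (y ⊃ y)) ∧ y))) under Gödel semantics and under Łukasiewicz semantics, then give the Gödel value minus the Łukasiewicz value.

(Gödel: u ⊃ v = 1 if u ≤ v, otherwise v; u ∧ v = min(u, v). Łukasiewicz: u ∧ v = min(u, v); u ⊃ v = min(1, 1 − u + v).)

Gödel evaluation:
  (y ⊃ y): 0.56 ≤ 0.56, so result = 1
  (y ⊃ y): 0.56 ≤ 0.56, so result = 1
  (y ⊃ (y ⊃ y)): 0.56 ≤ 1, so result = 1
  ((y ⊃ (y ⊃ y)) ∧ y) = min(1, 0.56) = 0.56
  ((y ⊃ y) ⊃ ((y ⊃ (y ⊃ y)) ∧ y)): 1 > 0.56, so result = 0.56
  (x ⊃ ((y ⊃ y) ⊃ ((y ⊃ (y ⊃ y)) ∧ y))): 0.57 > 0.56, so result = 0.56
  Gödel value = 0.56
Łukasiewicz evaluation:
  (y ⊃ y): min(1, 1 − 0.56 + 0.56) = 1
  (y ⊃ y): min(1, 1 − 0.56 + 0.56) = 1
  (y ⊃ (y ⊃ y)): min(1, 1 − 0.56 + 1) = 1
  ((y ⊃ (y ⊃ y)) ∧ y) = min(1, 0.56) = 0.56
  ((y ⊃ y) ⊃ ((y ⊃ (y ⊃ y)) ∧ y)): min(1, 1 − 1 + 0.56) = 0.56
  (x ⊃ ((y ⊃ y) ⊃ ((y ⊃ (y ⊃ y)) ∧ y))): min(1, 1 − 0.57 + 0.56) = 0.99
  Łukasiewicz value = 0.99
Difference: 0.56 − 0.99 = -0.43

-0.43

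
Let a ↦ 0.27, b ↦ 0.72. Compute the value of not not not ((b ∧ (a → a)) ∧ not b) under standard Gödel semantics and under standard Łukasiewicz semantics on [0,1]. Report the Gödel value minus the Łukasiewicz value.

0.28

Gödel evaluation:
  (a → a): 0.27 ≤ 0.27, so result = 1
  (b ∧ (a → a)) = min(0.72, 1) = 0.72
  not b: Gödel ¬ of 0.72 = 0 (operand ≠ 0)
  ((b ∧ (a → a)) ∧ not b) = min(0.72, 0) = 0
  not ((b ∧ (a → a)) ∧ not b): Gödel ¬ of 0 = 1 (operand is 0)
  not not ((b ∧ (a → a)) ∧ not b): Gödel ¬ of 1 = 0 (operand ≠ 0)
  not not not ((b ∧ (a → a)) ∧ not b): Gödel ¬ of 0 = 1 (operand is 0)
  Gödel value = 1
Łukasiewicz evaluation:
  (a → a): min(1, 1 − 0.27 + 0.27) = 1
  (b ∧ (a → a)) = min(0.72, 1) = 0.72
  not b: Łukasiewicz ¬ gives 1 − 0.72 = 0.28
  ((b ∧ (a → a)) ∧ not b) = min(0.72, 0.28) = 0.28
  not ((b ∧ (a → a)) ∧ not b): Łukasiewicz ¬ gives 1 − 0.28 = 0.72
  not not ((b ∧ (a → a)) ∧ not b): Łukasiewicz ¬ gives 1 − 0.72 = 0.28
  not not not ((b ∧ (a → a)) ∧ not b): Łukasiewicz ¬ gives 1 − 0.28 = 0.72
  Łukasiewicz value = 0.72
Difference: 1 − 0.72 = 0.28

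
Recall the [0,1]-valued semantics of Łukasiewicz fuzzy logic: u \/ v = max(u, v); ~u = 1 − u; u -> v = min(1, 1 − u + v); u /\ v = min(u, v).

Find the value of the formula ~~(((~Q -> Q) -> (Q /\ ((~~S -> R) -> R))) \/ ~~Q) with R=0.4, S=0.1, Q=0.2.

0.80

~Q: Łukasiewicz ¬ gives 1 − 0.2 = 0.8
(~Q -> Q): min(1, 1 − 0.8 + 0.2) = 0.4
~S: Łukasiewicz ¬ gives 1 − 0.1 = 0.9
~~S: Łukasiewicz ¬ gives 1 − 0.9 = 0.1
(~~S -> R): min(1, 1 − 0.1 + 0.4) = 1
((~~S -> R) -> R): min(1, 1 − 1 + 0.4) = 0.4
(Q /\ ((~~S -> R) -> R)) = min(0.2, 0.4) = 0.2
((~Q -> Q) -> (Q /\ ((~~S -> R) -> R))): min(1, 1 − 0.4 + 0.2) = 0.8
~Q: Łukasiewicz ¬ gives 1 − 0.2 = 0.8
~~Q: Łukasiewicz ¬ gives 1 − 0.8 = 0.2
(((~Q -> Q) -> (Q /\ ((~~S -> R) -> R))) \/ ~~Q) = max(0.8, 0.2) = 0.8
~(((~Q -> Q) -> (Q /\ ((~~S -> R) -> R))) \/ ~~Q): Łukasiewicz ¬ gives 1 − 0.8 = 0.2
~~(((~Q -> Q) -> (Q /\ ((~~S -> R) -> R))) \/ ~~Q): Łukasiewicz ¬ gives 1 − 0.2 = 0.8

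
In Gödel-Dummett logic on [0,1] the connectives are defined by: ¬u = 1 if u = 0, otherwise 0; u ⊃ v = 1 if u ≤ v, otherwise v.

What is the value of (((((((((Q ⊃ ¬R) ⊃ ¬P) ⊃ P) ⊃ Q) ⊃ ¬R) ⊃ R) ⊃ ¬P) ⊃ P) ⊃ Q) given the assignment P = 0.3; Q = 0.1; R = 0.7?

0.10

¬R: Gödel ¬ of 0.7 = 0 (operand ≠ 0)
(Q ⊃ ¬R): 0.1 > 0, so result = 0
¬P: Gödel ¬ of 0.3 = 0 (operand ≠ 0)
((Q ⊃ ¬R) ⊃ ¬P): 0 ≤ 0, so result = 1
(((Q ⊃ ¬R) ⊃ ¬P) ⊃ P): 1 > 0.3, so result = 0.3
((((Q ⊃ ¬R) ⊃ ¬P) ⊃ P) ⊃ Q): 0.3 > 0.1, so result = 0.1
¬R: Gödel ¬ of 0.7 = 0 (operand ≠ 0)
(((((Q ⊃ ¬R) ⊃ ¬P) ⊃ P) ⊃ Q) ⊃ ¬R): 0.1 > 0, so result = 0
((((((Q ⊃ ¬R) ⊃ ¬P) ⊃ P) ⊃ Q) ⊃ ¬R) ⊃ R): 0 ≤ 0.7, so result = 1
¬P: Gödel ¬ of 0.3 = 0 (operand ≠ 0)
(((((((Q ⊃ ¬R) ⊃ ¬P) ⊃ P) ⊃ Q) ⊃ ¬R) ⊃ R) ⊃ ¬P): 1 > 0, so result = 0
((((((((Q ⊃ ¬R) ⊃ ¬P) ⊃ P) ⊃ Q) ⊃ ¬R) ⊃ R) ⊃ ¬P) ⊃ P): 0 ≤ 0.3, so result = 1
(((((((((Q ⊃ ¬R) ⊃ ¬P) ⊃ P) ⊃ Q) ⊃ ¬R) ⊃ R) ⊃ ¬P) ⊃ P) ⊃ Q): 1 > 0.1, so result = 0.1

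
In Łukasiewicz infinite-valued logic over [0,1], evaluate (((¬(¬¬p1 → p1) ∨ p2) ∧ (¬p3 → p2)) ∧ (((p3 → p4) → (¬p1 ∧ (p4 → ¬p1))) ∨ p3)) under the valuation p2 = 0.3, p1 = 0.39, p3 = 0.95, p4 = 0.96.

¬p1: Łukasiewicz ¬ gives 1 − 0.39 = 0.61
¬¬p1: Łukasiewicz ¬ gives 1 − 0.61 = 0.39
(¬¬p1 → p1): min(1, 1 − 0.39 + 0.39) = 1
¬(¬¬p1 → p1): Łukasiewicz ¬ gives 1 − 1 = 0
(¬(¬¬p1 → p1) ∨ p2) = max(0, 0.3) = 0.3
¬p3: Łukasiewicz ¬ gives 1 − 0.95 = 0.05
(¬p3 → p2): min(1, 1 − 0.05 + 0.3) = 1
((¬(¬¬p1 → p1) ∨ p2) ∧ (¬p3 → p2)) = min(0.3, 1) = 0.3
(p3 → p4): min(1, 1 − 0.95 + 0.96) = 1
¬p1: Łukasiewicz ¬ gives 1 − 0.39 = 0.61
¬p1: Łukasiewicz ¬ gives 1 − 0.39 = 0.61
(p4 → ¬p1): min(1, 1 − 0.96 + 0.61) = 0.65
(¬p1 ∧ (p4 → ¬p1)) = min(0.61, 0.65) = 0.61
((p3 → p4) → (¬p1 ∧ (p4 → ¬p1))): min(1, 1 − 1 + 0.61) = 0.61
(((p3 → p4) → (¬p1 ∧ (p4 → ¬p1))) ∨ p3) = max(0.61, 0.95) = 0.95
(((¬(¬¬p1 → p1) ∨ p2) ∧ (¬p3 → p2)) ∧ (((p3 → p4) → (¬p1 ∧ (p4 → ¬p1))) ∨ p3)) = min(0.3, 0.95) = 0.3

0.30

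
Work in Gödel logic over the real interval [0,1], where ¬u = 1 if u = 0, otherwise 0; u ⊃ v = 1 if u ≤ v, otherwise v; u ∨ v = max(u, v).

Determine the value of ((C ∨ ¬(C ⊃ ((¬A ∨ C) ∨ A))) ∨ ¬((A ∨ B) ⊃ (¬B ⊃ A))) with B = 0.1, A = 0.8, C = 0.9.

0.90

¬A: Gödel ¬ of 0.8 = 0 (operand ≠ 0)
(¬A ∨ C) = max(0, 0.9) = 0.9
((¬A ∨ C) ∨ A) = max(0.9, 0.8) = 0.9
(C ⊃ ((¬A ∨ C) ∨ A)): 0.9 ≤ 0.9, so result = 1
¬(C ⊃ ((¬A ∨ C) ∨ A)): Gödel ¬ of 1 = 0 (operand ≠ 0)
(C ∨ ¬(C ⊃ ((¬A ∨ C) ∨ A))) = max(0.9, 0) = 0.9
(A ∨ B) = max(0.8, 0.1) = 0.8
¬B: Gödel ¬ of 0.1 = 0 (operand ≠ 0)
(¬B ⊃ A): 0 ≤ 0.8, so result = 1
((A ∨ B) ⊃ (¬B ⊃ A)): 0.8 ≤ 1, so result = 1
¬((A ∨ B) ⊃ (¬B ⊃ A)): Gödel ¬ of 1 = 0 (operand ≠ 0)
((C ∨ ¬(C ⊃ ((¬A ∨ C) ∨ A))) ∨ ¬((A ∨ B) ⊃ (¬B ⊃ A))) = max(0.9, 0) = 0.9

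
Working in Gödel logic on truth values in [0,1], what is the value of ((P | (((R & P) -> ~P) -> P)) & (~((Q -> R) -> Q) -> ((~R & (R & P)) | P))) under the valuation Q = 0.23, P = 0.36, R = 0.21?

(R & P) = min(0.21, 0.36) = 0.21
~P: Gödel ¬ of 0.36 = 0 (operand ≠ 0)
((R & P) -> ~P): 0.21 > 0, so result = 0
(((R & P) -> ~P) -> P): 0 ≤ 0.36, so result = 1
(P | (((R & P) -> ~P) -> P)) = max(0.36, 1) = 1
(Q -> R): 0.23 > 0.21, so result = 0.21
((Q -> R) -> Q): 0.21 ≤ 0.23, so result = 1
~((Q -> R) -> Q): Gödel ¬ of 1 = 0 (operand ≠ 0)
~R: Gödel ¬ of 0.21 = 0 (operand ≠ 0)
(R & P) = min(0.21, 0.36) = 0.21
(~R & (R & P)) = min(0, 0.21) = 0
((~R & (R & P)) | P) = max(0, 0.36) = 0.36
(~((Q -> R) -> Q) -> ((~R & (R & P)) | P)): 0 ≤ 0.36, so result = 1
((P | (((R & P) -> ~P) -> P)) & (~((Q -> R) -> Q) -> ((~R & (R & P)) | P))) = min(1, 1) = 1

1.00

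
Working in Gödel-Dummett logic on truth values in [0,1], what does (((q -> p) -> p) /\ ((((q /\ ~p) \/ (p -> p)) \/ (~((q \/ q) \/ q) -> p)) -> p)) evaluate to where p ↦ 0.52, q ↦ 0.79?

0.52

(q -> p): 0.79 > 0.52, so result = 0.52
((q -> p) -> p): 0.52 ≤ 0.52, so result = 1
~p: Gödel ¬ of 0.52 = 0 (operand ≠ 0)
(q /\ ~p) = min(0.79, 0) = 0
(p -> p): 0.52 ≤ 0.52, so result = 1
((q /\ ~p) \/ (p -> p)) = max(0, 1) = 1
(q \/ q) = max(0.79, 0.79) = 0.79
((q \/ q) \/ q) = max(0.79, 0.79) = 0.79
~((q \/ q) \/ q): Gödel ¬ of 0.79 = 0 (operand ≠ 0)
(~((q \/ q) \/ q) -> p): 0 ≤ 0.52, so result = 1
(((q /\ ~p) \/ (p -> p)) \/ (~((q \/ q) \/ q) -> p)) = max(1, 1) = 1
((((q /\ ~p) \/ (p -> p)) \/ (~((q \/ q) \/ q) -> p)) -> p): 1 > 0.52, so result = 0.52
(((q -> p) -> p) /\ ((((q /\ ~p) \/ (p -> p)) \/ (~((q \/ q) \/ q) -> p)) -> p)) = min(1, 0.52) = 0.52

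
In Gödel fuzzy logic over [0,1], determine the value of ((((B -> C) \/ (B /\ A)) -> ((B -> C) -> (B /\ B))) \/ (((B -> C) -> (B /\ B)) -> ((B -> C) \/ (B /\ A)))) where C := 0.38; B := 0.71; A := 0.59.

1.00

(B -> C): 0.71 > 0.38, so result = 0.38
(B /\ A) = min(0.71, 0.59) = 0.59
((B -> C) \/ (B /\ A)) = max(0.38, 0.59) = 0.59
(B -> C): 0.71 > 0.38, so result = 0.38
(B /\ B) = min(0.71, 0.71) = 0.71
((B -> C) -> (B /\ B)): 0.38 ≤ 0.71, so result = 1
(((B -> C) \/ (B /\ A)) -> ((B -> C) -> (B /\ B))): 0.59 ≤ 1, so result = 1
(B -> C): 0.71 > 0.38, so result = 0.38
(B /\ B) = min(0.71, 0.71) = 0.71
((B -> C) -> (B /\ B)): 0.38 ≤ 0.71, so result = 1
(B -> C): 0.71 > 0.38, so result = 0.38
(B /\ A) = min(0.71, 0.59) = 0.59
((B -> C) \/ (B /\ A)) = max(0.38, 0.59) = 0.59
(((B -> C) -> (B /\ B)) -> ((B -> C) \/ (B /\ A))): 1 > 0.59, so result = 0.59
((((B -> C) \/ (B /\ A)) -> ((B -> C) -> (B /\ B))) \/ (((B -> C) -> (B /\ B)) -> ((B -> C) \/ (B /\ A)))) = max(1, 0.59) = 1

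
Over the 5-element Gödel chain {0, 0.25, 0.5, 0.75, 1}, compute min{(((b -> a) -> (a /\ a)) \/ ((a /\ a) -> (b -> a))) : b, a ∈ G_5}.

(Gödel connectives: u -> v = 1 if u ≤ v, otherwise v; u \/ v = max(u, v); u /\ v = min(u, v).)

Every assignment gives 1. For instance at b = 0, a = 0:
  (b -> a): 0 ≤ 0, so result = 1
  (a /\ a) = min(0, 0) = 0
  ((b -> a) -> (a /\ a)): 1 > 0, so result = 0
  (a /\ a) = min(0, 0) = 0
  (b -> a): 0 ≤ 0, so result = 1
  ((a /\ a) -> (b -> a)): 0 ≤ 1, so result = 1
  (((b -> a) -> (a /\ a)) \/ ((a /\ a) -> (b -> a))) = max(0, 1) = 1
All 25 assignments give value 1 — the formula is a G_5-tautology.

1.00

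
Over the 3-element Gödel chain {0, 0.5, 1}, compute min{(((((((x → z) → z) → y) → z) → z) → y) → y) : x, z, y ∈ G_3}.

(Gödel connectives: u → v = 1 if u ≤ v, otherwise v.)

The minimum is attained at x = 0.5, z = 0, y = 0:
  (x → z): 0.5 > 0, so result = 0
  ((x → z) → z): 0 ≤ 0, so result = 1
  (((x → z) → z) → y): 1 > 0, so result = 0
  ((((x → z) → z) → y) → z): 0 ≤ 0, so result = 1
  (((((x → z) → z) → y) → z) → z): 1 > 0, so result = 0
  ((((((x → z) → z) → y) → z) → z) → y): 0 ≤ 0, so result = 1
  (((((((x → z) → z) → y) → z) → z) → y) → y): 1 > 0, so result = 0
Checking all 27 assignments confirms none give a value below 0.00.

0.00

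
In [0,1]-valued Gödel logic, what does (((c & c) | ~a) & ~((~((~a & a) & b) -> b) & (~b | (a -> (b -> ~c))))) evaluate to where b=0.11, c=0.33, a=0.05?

(c & c) = min(0.33, 0.33) = 0.33
~a: Gödel ¬ of 0.05 = 0 (operand ≠ 0)
((c & c) | ~a) = max(0.33, 0) = 0.33
~a: Gödel ¬ of 0.05 = 0 (operand ≠ 0)
(~a & a) = min(0, 0.05) = 0
((~a & a) & b) = min(0, 0.11) = 0
~((~a & a) & b): Gödel ¬ of 0 = 1 (operand is 0)
(~((~a & a) & b) -> b): 1 > 0.11, so result = 0.11
~b: Gödel ¬ of 0.11 = 0 (operand ≠ 0)
~c: Gödel ¬ of 0.33 = 0 (operand ≠ 0)
(b -> ~c): 0.11 > 0, so result = 0
(a -> (b -> ~c)): 0.05 > 0, so result = 0
(~b | (a -> (b -> ~c))) = max(0, 0) = 0
((~((~a & a) & b) -> b) & (~b | (a -> (b -> ~c)))) = min(0.11, 0) = 0
~((~((~a & a) & b) -> b) & (~b | (a -> (b -> ~c)))): Gödel ¬ of 0 = 1 (operand is 0)
(((c & c) | ~a) & ~((~((~a & a) & b) -> b) & (~b | (a -> (b -> ~c))))) = min(0.33, 1) = 0.33

0.33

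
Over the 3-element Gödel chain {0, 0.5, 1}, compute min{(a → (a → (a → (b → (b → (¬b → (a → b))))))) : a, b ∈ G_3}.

Every assignment gives 1. For instance at a = 0, b = 0:
  ¬b: Gödel ¬ of 0 = 1 (operand is 0)
  (a → b): 0 ≤ 0, so result = 1
  (¬b → (a → b)): 1 ≤ 1, so result = 1
  (b → (¬b → (a → b))): 0 ≤ 1, so result = 1
  (b → (b → (¬b → (a → b)))): 0 ≤ 1, so result = 1
  (a → (b → (b → (¬b → (a → b))))): 0 ≤ 1, so result = 1
  (a → (a → (b → (b → (¬b → (a → b)))))): 0 ≤ 1, so result = 1
  (a → (a → (a → (b → (b → (¬b → (a → b))))))): 0 ≤ 1, so result = 1
All 9 assignments give value 1 — the formula is a G_3-tautology.

1.00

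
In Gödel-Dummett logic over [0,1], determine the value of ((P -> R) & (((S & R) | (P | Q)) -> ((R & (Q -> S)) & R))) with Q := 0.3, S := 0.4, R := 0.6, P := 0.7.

0.60

(P -> R): 0.7 > 0.6, so result = 0.6
(S & R) = min(0.4, 0.6) = 0.4
(P | Q) = max(0.7, 0.3) = 0.7
((S & R) | (P | Q)) = max(0.4, 0.7) = 0.7
(Q -> S): 0.3 ≤ 0.4, so result = 1
(R & (Q -> S)) = min(0.6, 1) = 0.6
((R & (Q -> S)) & R) = min(0.6, 0.6) = 0.6
(((S & R) | (P | Q)) -> ((R & (Q -> S)) & R)): 0.7 > 0.6, so result = 0.6
((P -> R) & (((S & R) | (P | Q)) -> ((R & (Q -> S)) & R))) = min(0.6, 0.6) = 0.6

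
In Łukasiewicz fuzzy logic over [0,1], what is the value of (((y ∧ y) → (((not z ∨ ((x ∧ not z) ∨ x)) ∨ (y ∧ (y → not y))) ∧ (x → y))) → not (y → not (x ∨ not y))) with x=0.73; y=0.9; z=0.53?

0.80

(y ∧ y) = min(0.9, 0.9) = 0.9
not z: Łukasiewicz ¬ gives 1 − 0.53 = 0.47
not z: Łukasiewicz ¬ gives 1 − 0.53 = 0.47
(x ∧ not z) = min(0.73, 0.47) = 0.47
((x ∧ not z) ∨ x) = max(0.47, 0.73) = 0.73
(not z ∨ ((x ∧ not z) ∨ x)) = max(0.47, 0.73) = 0.73
not y: Łukasiewicz ¬ gives 1 − 0.9 = 0.1
(y → not y): min(1, 1 − 0.9 + 0.1) = 0.2
(y ∧ (y → not y)) = min(0.9, 0.2) = 0.2
((not z ∨ ((x ∧ not z) ∨ x)) ∨ (y ∧ (y → not y))) = max(0.73, 0.2) = 0.73
(x → y): min(1, 1 − 0.73 + 0.9) = 1
(((not z ∨ ((x ∧ not z) ∨ x)) ∨ (y ∧ (y → not y))) ∧ (x → y)) = min(0.73, 1) = 0.73
((y ∧ y) → (((not z ∨ ((x ∧ not z) ∨ x)) ∨ (y ∧ (y → not y))) ∧ (x → y))): min(1, 1 − 0.9 + 0.73) = 0.83
not y: Łukasiewicz ¬ gives 1 − 0.9 = 0.1
(x ∨ not y) = max(0.73, 0.1) = 0.73
not (x ∨ not y): Łukasiewicz ¬ gives 1 − 0.73 = 0.27
(y → not (x ∨ not y)): min(1, 1 − 0.9 + 0.27) = 0.37
not (y → not (x ∨ not y)): Łukasiewicz ¬ gives 1 − 0.37 = 0.63
(((y ∧ y) → (((not z ∨ ((x ∧ not z) ∨ x)) ∨ (y ∧ (y → not y))) ∧ (x → y))) → not (y → not (x ∨ not y))): min(1, 1 − 0.83 + 0.63) = 0.8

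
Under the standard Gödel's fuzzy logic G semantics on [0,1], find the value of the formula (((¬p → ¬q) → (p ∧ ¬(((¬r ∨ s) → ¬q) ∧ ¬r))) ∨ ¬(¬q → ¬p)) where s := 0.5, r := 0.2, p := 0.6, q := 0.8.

¬p: Gödel ¬ of 0.6 = 0 (operand ≠ 0)
¬q: Gödel ¬ of 0.8 = 0 (operand ≠ 0)
(¬p → ¬q): 0 ≤ 0, so result = 1
¬r: Gödel ¬ of 0.2 = 0 (operand ≠ 0)
(¬r ∨ s) = max(0, 0.5) = 0.5
¬q: Gödel ¬ of 0.8 = 0 (operand ≠ 0)
((¬r ∨ s) → ¬q): 0.5 > 0, so result = 0
¬r: Gödel ¬ of 0.2 = 0 (operand ≠ 0)
(((¬r ∨ s) → ¬q) ∧ ¬r) = min(0, 0) = 0
¬(((¬r ∨ s) → ¬q) ∧ ¬r): Gödel ¬ of 0 = 1 (operand is 0)
(p ∧ ¬(((¬r ∨ s) → ¬q) ∧ ¬r)) = min(0.6, 1) = 0.6
((¬p → ¬q) → (p ∧ ¬(((¬r ∨ s) → ¬q) ∧ ¬r))): 1 > 0.6, so result = 0.6
¬q: Gödel ¬ of 0.8 = 0 (operand ≠ 0)
¬p: Gödel ¬ of 0.6 = 0 (operand ≠ 0)
(¬q → ¬p): 0 ≤ 0, so result = 1
¬(¬q → ¬p): Gödel ¬ of 1 = 0 (operand ≠ 0)
(((¬p → ¬q) → (p ∧ ¬(((¬r ∨ s) → ¬q) ∧ ¬r))) ∨ ¬(¬q → ¬p)) = max(0.6, 0) = 0.6

0.60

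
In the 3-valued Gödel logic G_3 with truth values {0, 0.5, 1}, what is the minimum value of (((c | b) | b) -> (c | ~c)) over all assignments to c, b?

0.50

The minimum is attained at c = 0.5, b = 1:
  (c | b) = max(0.5, 1) = 1
  ((c | b) | b) = max(1, 1) = 1
  ~c: Gödel ¬ of 0.5 = 0 (operand ≠ 0)
  (c | ~c) = max(0.5, 0) = 0.5
  (((c | b) | b) -> (c | ~c)): 1 > 0.5, so result = 0.5
Checking all 9 assignments confirms none give a value below 0.50.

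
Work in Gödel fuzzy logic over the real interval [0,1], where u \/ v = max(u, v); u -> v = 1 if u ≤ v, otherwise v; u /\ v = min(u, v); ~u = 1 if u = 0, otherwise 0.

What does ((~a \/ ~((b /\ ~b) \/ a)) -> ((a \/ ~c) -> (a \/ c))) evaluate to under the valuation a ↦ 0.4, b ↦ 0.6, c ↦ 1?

1.00

~a: Gödel ¬ of 0.4 = 0 (operand ≠ 0)
~b: Gödel ¬ of 0.6 = 0 (operand ≠ 0)
(b /\ ~b) = min(0.6, 0) = 0
((b /\ ~b) \/ a) = max(0, 0.4) = 0.4
~((b /\ ~b) \/ a): Gödel ¬ of 0.4 = 0 (operand ≠ 0)
(~a \/ ~((b /\ ~b) \/ a)) = max(0, 0) = 0
~c: Gödel ¬ of 1 = 0 (operand ≠ 0)
(a \/ ~c) = max(0.4, 0) = 0.4
(a \/ c) = max(0.4, 1) = 1
((a \/ ~c) -> (a \/ c)): 0.4 ≤ 1, so result = 1
((~a \/ ~((b /\ ~b) \/ a)) -> ((a \/ ~c) -> (a \/ c))): 0 ≤ 1, so result = 1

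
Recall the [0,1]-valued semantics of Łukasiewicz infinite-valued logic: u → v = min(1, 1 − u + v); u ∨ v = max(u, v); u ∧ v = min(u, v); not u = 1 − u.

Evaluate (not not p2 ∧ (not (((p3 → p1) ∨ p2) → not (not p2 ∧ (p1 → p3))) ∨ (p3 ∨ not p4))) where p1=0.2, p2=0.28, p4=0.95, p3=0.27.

not p2: Łukasiewicz ¬ gives 1 − 0.28 = 0.72
not not p2: Łukasiewicz ¬ gives 1 − 0.72 = 0.28
(p3 → p1): min(1, 1 − 0.27 + 0.2) = 0.93
((p3 → p1) ∨ p2) = max(0.93, 0.28) = 0.93
not p2: Łukasiewicz ¬ gives 1 − 0.28 = 0.72
(p1 → p3): min(1, 1 − 0.2 + 0.27) = 1
(not p2 ∧ (p1 → p3)) = min(0.72, 1) = 0.72
not (not p2 ∧ (p1 → p3)): Łukasiewicz ¬ gives 1 − 0.72 = 0.28
(((p3 → p1) ∨ p2) → not (not p2 ∧ (p1 → p3))): min(1, 1 − 0.93 + 0.28) = 0.35
not (((p3 → p1) ∨ p2) → not (not p2 ∧ (p1 → p3))): Łukasiewicz ¬ gives 1 − 0.35 = 0.65
not p4: Łukasiewicz ¬ gives 1 − 0.95 = 0.05
(p3 ∨ not p4) = max(0.27, 0.05) = 0.27
(not (((p3 → p1) ∨ p2) → not (not p2 ∧ (p1 → p3))) ∨ (p3 ∨ not p4)) = max(0.65, 0.27) = 0.65
(not not p2 ∧ (not (((p3 → p1) ∨ p2) → not (not p2 ∧ (p1 → p3))) ∨ (p3 ∨ not p4))) = min(0.28, 0.65) = 0.28

0.28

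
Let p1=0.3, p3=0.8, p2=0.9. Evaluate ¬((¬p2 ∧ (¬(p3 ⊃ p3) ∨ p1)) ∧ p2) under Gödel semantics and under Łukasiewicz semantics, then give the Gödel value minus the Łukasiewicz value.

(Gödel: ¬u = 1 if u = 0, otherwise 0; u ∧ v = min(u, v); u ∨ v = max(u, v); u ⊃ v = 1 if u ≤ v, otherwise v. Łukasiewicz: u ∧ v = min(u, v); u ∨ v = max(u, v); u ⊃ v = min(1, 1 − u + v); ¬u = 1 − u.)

0.10

Gödel evaluation:
  ¬p2: Gödel ¬ of 0.9 = 0 (operand ≠ 0)
  (p3 ⊃ p3): 0.8 ≤ 0.8, so result = 1
  ¬(p3 ⊃ p3): Gödel ¬ of 1 = 0 (operand ≠ 0)
  (¬(p3 ⊃ p3) ∨ p1) = max(0, 0.3) = 0.3
  (¬p2 ∧ (¬(p3 ⊃ p3) ∨ p1)) = min(0, 0.3) = 0
  ((¬p2 ∧ (¬(p3 ⊃ p3) ∨ p1)) ∧ p2) = min(0, 0.9) = 0
  ¬((¬p2 ∧ (¬(p3 ⊃ p3) ∨ p1)) ∧ p2): Gödel ¬ of 0 = 1 (operand is 0)
  Gödel value = 1
Łukasiewicz evaluation:
  ¬p2: Łukasiewicz ¬ gives 1 − 0.9 = 0.1
  (p3 ⊃ p3): min(1, 1 − 0.8 + 0.8) = 1
  ¬(p3 ⊃ p3): Łukasiewicz ¬ gives 1 − 1 = 0
  (¬(p3 ⊃ p3) ∨ p1) = max(0, 0.3) = 0.3
  (¬p2 ∧ (¬(p3 ⊃ p3) ∨ p1)) = min(0.1, 0.3) = 0.1
  ((¬p2 ∧ (¬(p3 ⊃ p3) ∨ p1)) ∧ p2) = min(0.1, 0.9) = 0.1
  ¬((¬p2 ∧ (¬(p3 ⊃ p3) ∨ p1)) ∧ p2): Łukasiewicz ¬ gives 1 − 0.1 = 0.9
  Łukasiewicz value = 0.9
Difference: 1 − 0.9 = 0.10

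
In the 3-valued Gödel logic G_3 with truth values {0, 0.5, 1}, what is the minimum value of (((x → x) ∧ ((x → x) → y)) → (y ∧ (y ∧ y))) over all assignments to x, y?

Every assignment gives 1. For instance at x = 0, y = 0:
  (x → x): 0 ≤ 0, so result = 1
  (x → x): 0 ≤ 0, so result = 1
  ((x → x) → y): 1 > 0, so result = 0
  ((x → x) ∧ ((x → x) → y)) = min(1, 0) = 0
  (y ∧ y) = min(0, 0) = 0
  (y ∧ (y ∧ y)) = min(0, 0) = 0
  (((x → x) ∧ ((x → x) → y)) → (y ∧ (y ∧ y))): 0 ≤ 0, so result = 1
All 9 assignments give value 1 — the formula is a G_3-tautology.

1.00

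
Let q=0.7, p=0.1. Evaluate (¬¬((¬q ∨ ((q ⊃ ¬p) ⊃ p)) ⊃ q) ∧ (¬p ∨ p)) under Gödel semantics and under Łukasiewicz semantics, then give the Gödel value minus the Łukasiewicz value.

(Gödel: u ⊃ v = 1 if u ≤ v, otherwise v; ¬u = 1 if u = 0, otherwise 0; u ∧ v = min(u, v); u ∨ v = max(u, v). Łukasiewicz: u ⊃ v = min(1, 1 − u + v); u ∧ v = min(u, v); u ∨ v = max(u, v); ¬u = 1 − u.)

Gödel evaluation:
  ¬q: Gödel ¬ of 0.7 = 0 (operand ≠ 0)
  ¬p: Gödel ¬ of 0.1 = 0 (operand ≠ 0)
  (q ⊃ ¬p): 0.7 > 0, so result = 0
  ((q ⊃ ¬p) ⊃ p): 0 ≤ 0.1, so result = 1
  (¬q ∨ ((q ⊃ ¬p) ⊃ p)) = max(0, 1) = 1
  ((¬q ∨ ((q ⊃ ¬p) ⊃ p)) ⊃ q): 1 > 0.7, so result = 0.7
  ¬((¬q ∨ ((q ⊃ ¬p) ⊃ p)) ⊃ q): Gödel ¬ of 0.7 = 0 (operand ≠ 0)
  ¬¬((¬q ∨ ((q ⊃ ¬p) ⊃ p)) ⊃ q): Gödel ¬ of 0 = 1 (operand is 0)
  ¬p: Gödel ¬ of 0.1 = 0 (operand ≠ 0)
  (¬p ∨ p) = max(0, 0.1) = 0.1
  (¬¬((¬q ∨ ((q ⊃ ¬p) ⊃ p)) ⊃ q) ∧ (¬p ∨ p)) = min(1, 0.1) = 0.1
  Gödel value = 0.1
Łukasiewicz evaluation:
  ¬q: Łukasiewicz ¬ gives 1 − 0.7 = 0.3
  ¬p: Łukasiewicz ¬ gives 1 − 0.1 = 0.9
  (q ⊃ ¬p): min(1, 1 − 0.7 + 0.9) = 1
  ((q ⊃ ¬p) ⊃ p): min(1, 1 − 1 + 0.1) = 0.1
  (¬q ∨ ((q ⊃ ¬p) ⊃ p)) = max(0.3, 0.1) = 0.3
  ((¬q ∨ ((q ⊃ ¬p) ⊃ p)) ⊃ q): min(1, 1 − 0.3 + 0.7) = 1
  ¬((¬q ∨ ((q ⊃ ¬p) ⊃ p)) ⊃ q): Łukasiewicz ¬ gives 1 − 1 = 0
  ¬¬((¬q ∨ ((q ⊃ ¬p) ⊃ p)) ⊃ q): Łukasiewicz ¬ gives 1 − 0 = 1
  ¬p: Łukasiewicz ¬ gives 1 − 0.1 = 0.9
  (¬p ∨ p) = max(0.9, 0.1) = 0.9
  (¬¬((¬q ∨ ((q ⊃ ¬p) ⊃ p)) ⊃ q) ∧ (¬p ∨ p)) = min(1, 0.9) = 0.9
  Łukasiewicz value = 0.9
Difference: 0.1 − 0.9 = -0.80

-0.80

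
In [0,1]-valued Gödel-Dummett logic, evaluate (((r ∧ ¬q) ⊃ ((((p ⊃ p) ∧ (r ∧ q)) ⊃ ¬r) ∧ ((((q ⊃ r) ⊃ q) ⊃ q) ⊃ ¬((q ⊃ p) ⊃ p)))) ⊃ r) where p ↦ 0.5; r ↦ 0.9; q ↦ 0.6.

0.90

¬q: Gödel ¬ of 0.6 = 0 (operand ≠ 0)
(r ∧ ¬q) = min(0.9, 0) = 0
(p ⊃ p): 0.5 ≤ 0.5, so result = 1
(r ∧ q) = min(0.9, 0.6) = 0.6
((p ⊃ p) ∧ (r ∧ q)) = min(1, 0.6) = 0.6
¬r: Gödel ¬ of 0.9 = 0 (operand ≠ 0)
(((p ⊃ p) ∧ (r ∧ q)) ⊃ ¬r): 0.6 > 0, so result = 0
(q ⊃ r): 0.6 ≤ 0.9, so result = 1
((q ⊃ r) ⊃ q): 1 > 0.6, so result = 0.6
(((q ⊃ r) ⊃ q) ⊃ q): 0.6 ≤ 0.6, so result = 1
(q ⊃ p): 0.6 > 0.5, so result = 0.5
((q ⊃ p) ⊃ p): 0.5 ≤ 0.5, so result = 1
¬((q ⊃ p) ⊃ p): Gödel ¬ of 1 = 0 (operand ≠ 0)
((((q ⊃ r) ⊃ q) ⊃ q) ⊃ ¬((q ⊃ p) ⊃ p)): 1 > 0, so result = 0
((((p ⊃ p) ∧ (r ∧ q)) ⊃ ¬r) ∧ ((((q ⊃ r) ⊃ q) ⊃ q) ⊃ ¬((q ⊃ p) ⊃ p))) = min(0, 0) = 0
((r ∧ ¬q) ⊃ ((((p ⊃ p) ∧ (r ∧ q)) ⊃ ¬r) ∧ ((((q ⊃ r) ⊃ q) ⊃ q) ⊃ ¬((q ⊃ p) ⊃ p)))): 0 ≤ 0, so result = 1
(((r ∧ ¬q) ⊃ ((((p ⊃ p) ∧ (r ∧ q)) ⊃ ¬r) ∧ ((((q ⊃ r) ⊃ q) ⊃ q) ⊃ ¬((q ⊃ p) ⊃ p)))) ⊃ r): 1 > 0.9, so result = 0.9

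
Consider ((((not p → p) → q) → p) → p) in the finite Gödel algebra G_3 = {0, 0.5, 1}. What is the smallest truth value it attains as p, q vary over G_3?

0.50

The minimum is attained at p = 0.5, q = 0:
  not p: Gödel ¬ of 0.5 = 0 (operand ≠ 0)
  (not p → p): 0 ≤ 0.5, so result = 1
  ((not p → p) → q): 1 > 0, so result = 0
  (((not p → p) → q) → p): 0 ≤ 0.5, so result = 1
  ((((not p → p) → q) → p) → p): 1 > 0.5, so result = 0.5
Checking all 9 assignments confirms none give a value below 0.50.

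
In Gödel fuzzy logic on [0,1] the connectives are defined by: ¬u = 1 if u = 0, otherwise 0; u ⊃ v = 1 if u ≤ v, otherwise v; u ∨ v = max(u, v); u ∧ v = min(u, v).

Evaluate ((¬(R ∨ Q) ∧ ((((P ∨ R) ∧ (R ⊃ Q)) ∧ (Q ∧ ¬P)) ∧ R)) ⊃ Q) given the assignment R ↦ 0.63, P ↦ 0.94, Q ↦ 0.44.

1.00

(R ∨ Q) = max(0.63, 0.44) = 0.63
¬(R ∨ Q): Gödel ¬ of 0.63 = 0 (operand ≠ 0)
(P ∨ R) = max(0.94, 0.63) = 0.94
(R ⊃ Q): 0.63 > 0.44, so result = 0.44
((P ∨ R) ∧ (R ⊃ Q)) = min(0.94, 0.44) = 0.44
¬P: Gödel ¬ of 0.94 = 0 (operand ≠ 0)
(Q ∧ ¬P) = min(0.44, 0) = 0
(((P ∨ R) ∧ (R ⊃ Q)) ∧ (Q ∧ ¬P)) = min(0.44, 0) = 0
((((P ∨ R) ∧ (R ⊃ Q)) ∧ (Q ∧ ¬P)) ∧ R) = min(0, 0.63) = 0
(¬(R ∨ Q) ∧ ((((P ∨ R) ∧ (R ⊃ Q)) ∧ (Q ∧ ¬P)) ∧ R)) = min(0, 0) = 0
((¬(R ∨ Q) ∧ ((((P ∨ R) ∧ (R ⊃ Q)) ∧ (Q ∧ ¬P)) ∧ R)) ⊃ Q): 0 ≤ 0.44, so result = 1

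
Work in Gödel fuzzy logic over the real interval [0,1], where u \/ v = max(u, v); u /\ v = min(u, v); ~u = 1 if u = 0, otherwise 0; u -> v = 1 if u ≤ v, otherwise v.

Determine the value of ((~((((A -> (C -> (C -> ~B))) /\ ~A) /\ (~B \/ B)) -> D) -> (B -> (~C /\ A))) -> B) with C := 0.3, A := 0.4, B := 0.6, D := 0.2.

0.60

~B: Gödel ¬ of 0.6 = 0 (operand ≠ 0)
(C -> ~B): 0.3 > 0, so result = 0
(C -> (C -> ~B)): 0.3 > 0, so result = 0
(A -> (C -> (C -> ~B))): 0.4 > 0, so result = 0
~A: Gödel ¬ of 0.4 = 0 (operand ≠ 0)
((A -> (C -> (C -> ~B))) /\ ~A) = min(0, 0) = 0
~B: Gödel ¬ of 0.6 = 0 (operand ≠ 0)
(~B \/ B) = max(0, 0.6) = 0.6
(((A -> (C -> (C -> ~B))) /\ ~A) /\ (~B \/ B)) = min(0, 0.6) = 0
((((A -> (C -> (C -> ~B))) /\ ~A) /\ (~B \/ B)) -> D): 0 ≤ 0.2, so result = 1
~((((A -> (C -> (C -> ~B))) /\ ~A) /\ (~B \/ B)) -> D): Gödel ¬ of 1 = 0 (operand ≠ 0)
~C: Gödel ¬ of 0.3 = 0 (operand ≠ 0)
(~C /\ A) = min(0, 0.4) = 0
(B -> (~C /\ A)): 0.6 > 0, so result = 0
(~((((A -> (C -> (C -> ~B))) /\ ~A) /\ (~B \/ B)) -> D) -> (B -> (~C /\ A))): 0 ≤ 0, so result = 1
((~((((A -> (C -> (C -> ~B))) /\ ~A) /\ (~B \/ B)) -> D) -> (B -> (~C /\ A))) -> B): 1 > 0.6, so result = 0.6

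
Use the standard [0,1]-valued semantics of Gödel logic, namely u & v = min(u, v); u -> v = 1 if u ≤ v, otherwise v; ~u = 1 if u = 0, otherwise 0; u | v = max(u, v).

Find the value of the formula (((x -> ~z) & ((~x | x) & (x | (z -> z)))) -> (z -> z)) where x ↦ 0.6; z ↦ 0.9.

~z: Gödel ¬ of 0.9 = 0 (operand ≠ 0)
(x -> ~z): 0.6 > 0, so result = 0
~x: Gödel ¬ of 0.6 = 0 (operand ≠ 0)
(~x | x) = max(0, 0.6) = 0.6
(z -> z): 0.9 ≤ 0.9, so result = 1
(x | (z -> z)) = max(0.6, 1) = 1
((~x | x) & (x | (z -> z))) = min(0.6, 1) = 0.6
((x -> ~z) & ((~x | x) & (x | (z -> z)))) = min(0, 0.6) = 0
(z -> z): 0.9 ≤ 0.9, so result = 1
(((x -> ~z) & ((~x | x) & (x | (z -> z)))) -> (z -> z)): 0 ≤ 1, so result = 1

1.00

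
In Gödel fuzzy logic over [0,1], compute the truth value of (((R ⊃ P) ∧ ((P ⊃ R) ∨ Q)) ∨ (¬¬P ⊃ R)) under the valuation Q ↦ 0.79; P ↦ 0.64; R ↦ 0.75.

0.75

(R ⊃ P): 0.75 > 0.64, so result = 0.64
(P ⊃ R): 0.64 ≤ 0.75, so result = 1
((P ⊃ R) ∨ Q) = max(1, 0.79) = 1
((R ⊃ P) ∧ ((P ⊃ R) ∨ Q)) = min(0.64, 1) = 0.64
¬P: Gödel ¬ of 0.64 = 0 (operand ≠ 0)
¬¬P: Gödel ¬ of 0 = 1 (operand is 0)
(¬¬P ⊃ R): 1 > 0.75, so result = 0.75
(((R ⊃ P) ∧ ((P ⊃ R) ∨ Q)) ∨ (¬¬P ⊃ R)) = max(0.64, 0.75) = 0.75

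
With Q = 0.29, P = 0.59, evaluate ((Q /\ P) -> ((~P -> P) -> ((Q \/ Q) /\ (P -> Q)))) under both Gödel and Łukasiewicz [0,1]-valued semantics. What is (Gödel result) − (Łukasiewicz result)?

Gödel evaluation:
  (Q /\ P) = min(0.29, 0.59) = 0.29
  ~P: Gödel ¬ of 0.59 = 0 (operand ≠ 0)
  (~P -> P): 0 ≤ 0.59, so result = 1
  (Q \/ Q) = max(0.29, 0.29) = 0.29
  (P -> Q): 0.59 > 0.29, so result = 0.29
  ((Q \/ Q) /\ (P -> Q)) = min(0.29, 0.29) = 0.29
  ((~P -> P) -> ((Q \/ Q) /\ (P -> Q))): 1 > 0.29, so result = 0.29
  ((Q /\ P) -> ((~P -> P) -> ((Q \/ Q) /\ (P -> Q)))): 0.29 ≤ 0.29, so result = 1
  Gödel value = 1
Łukasiewicz evaluation:
  (Q /\ P) = min(0.29, 0.59) = 0.29
  ~P: Łukasiewicz ¬ gives 1 − 0.59 = 0.41
  (~P -> P): min(1, 1 − 0.41 + 0.59) = 1
  (Q \/ Q) = max(0.29, 0.29) = 0.29
  (P -> Q): min(1, 1 − 0.59 + 0.29) = 0.7
  ((Q \/ Q) /\ (P -> Q)) = min(0.29, 0.7) = 0.29
  ((~P -> P) -> ((Q \/ Q) /\ (P -> Q))): min(1, 1 − 1 + 0.29) = 0.29
  ((Q /\ P) -> ((~P -> P) -> ((Q \/ Q) /\ (P -> Q)))): min(1, 1 − 0.29 + 0.29) = 1
  Łukasiewicz value = 1
Difference: 1 − 1 = 0.00

0.00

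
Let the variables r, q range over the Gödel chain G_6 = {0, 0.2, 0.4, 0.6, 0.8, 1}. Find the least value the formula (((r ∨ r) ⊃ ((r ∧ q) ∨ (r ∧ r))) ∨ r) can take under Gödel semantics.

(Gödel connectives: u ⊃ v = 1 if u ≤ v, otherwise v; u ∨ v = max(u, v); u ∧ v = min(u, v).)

1.00

Every assignment gives 1. For instance at r = 0, q = 0:
  (r ∨ r) = max(0, 0) = 0
  (r ∧ q) = min(0, 0) = 0
  (r ∧ r) = min(0, 0) = 0
  ((r ∧ q) ∨ (r ∧ r)) = max(0, 0) = 0
  ((r ∨ r) ⊃ ((r ∧ q) ∨ (r ∧ r))): 0 ≤ 0, so result = 1
  (((r ∨ r) ⊃ ((r ∧ q) ∨ (r ∧ r))) ∨ r) = max(1, 0) = 1
All 36 assignments give value 1 — the formula is a G_6-tautology.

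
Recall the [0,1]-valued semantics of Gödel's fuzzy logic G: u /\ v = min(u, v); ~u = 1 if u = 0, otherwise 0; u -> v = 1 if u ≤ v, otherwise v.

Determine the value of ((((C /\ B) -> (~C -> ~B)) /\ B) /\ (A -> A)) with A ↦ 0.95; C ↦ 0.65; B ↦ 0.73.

0.73

(C /\ B) = min(0.65, 0.73) = 0.65
~C: Gödel ¬ of 0.65 = 0 (operand ≠ 0)
~B: Gödel ¬ of 0.73 = 0 (operand ≠ 0)
(~C -> ~B): 0 ≤ 0, so result = 1
((C /\ B) -> (~C -> ~B)): 0.65 ≤ 1, so result = 1
(((C /\ B) -> (~C -> ~B)) /\ B) = min(1, 0.73) = 0.73
(A -> A): 0.95 ≤ 0.95, so result = 1
((((C /\ B) -> (~C -> ~B)) /\ B) /\ (A -> A)) = min(0.73, 1) = 0.73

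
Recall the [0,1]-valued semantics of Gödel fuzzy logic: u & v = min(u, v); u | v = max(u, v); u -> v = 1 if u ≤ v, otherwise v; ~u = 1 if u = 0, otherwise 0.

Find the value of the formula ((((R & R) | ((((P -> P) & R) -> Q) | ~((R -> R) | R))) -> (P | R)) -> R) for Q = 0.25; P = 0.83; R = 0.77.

0.77

(R & R) = min(0.77, 0.77) = 0.77
(P -> P): 0.83 ≤ 0.83, so result = 1
((P -> P) & R) = min(1, 0.77) = 0.77
(((P -> P) & R) -> Q): 0.77 > 0.25, so result = 0.25
(R -> R): 0.77 ≤ 0.77, so result = 1
((R -> R) | R) = max(1, 0.77) = 1
~((R -> R) | R): Gödel ¬ of 1 = 0 (operand ≠ 0)
((((P -> P) & R) -> Q) | ~((R -> R) | R)) = max(0.25, 0) = 0.25
((R & R) | ((((P -> P) & R) -> Q) | ~((R -> R) | R))) = max(0.77, 0.25) = 0.77
(P | R) = max(0.83, 0.77) = 0.83
(((R & R) | ((((P -> P) & R) -> Q) | ~((R -> R) | R))) -> (P | R)): 0.77 ≤ 0.83, so result = 1
((((R & R) | ((((P -> P) & R) -> Q) | ~((R -> R) | R))) -> (P | R)) -> R): 1 > 0.77, so result = 0.77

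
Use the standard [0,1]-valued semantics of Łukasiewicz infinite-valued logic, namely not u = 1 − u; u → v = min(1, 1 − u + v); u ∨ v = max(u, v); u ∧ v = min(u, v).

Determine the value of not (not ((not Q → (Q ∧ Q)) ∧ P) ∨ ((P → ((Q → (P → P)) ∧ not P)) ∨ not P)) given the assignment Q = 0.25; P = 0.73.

0.46

not Q: Łukasiewicz ¬ gives 1 − 0.25 = 0.75
(Q ∧ Q) = min(0.25, 0.25) = 0.25
(not Q → (Q ∧ Q)): min(1, 1 − 0.75 + 0.25) = 0.5
((not Q → (Q ∧ Q)) ∧ P) = min(0.5, 0.73) = 0.5
not ((not Q → (Q ∧ Q)) ∧ P): Łukasiewicz ¬ gives 1 − 0.5 = 0.5
(P → P): min(1, 1 − 0.73 + 0.73) = 1
(Q → (P → P)): min(1, 1 − 0.25 + 1) = 1
not P: Łukasiewicz ¬ gives 1 − 0.73 = 0.27
((Q → (P → P)) ∧ not P) = min(1, 0.27) = 0.27
(P → ((Q → (P → P)) ∧ not P)): min(1, 1 − 0.73 + 0.27) = 0.54
not P: Łukasiewicz ¬ gives 1 − 0.73 = 0.27
((P → ((Q → (P → P)) ∧ not P)) ∨ not P) = max(0.54, 0.27) = 0.54
(not ((not Q → (Q ∧ Q)) ∧ P) ∨ ((P → ((Q → (P → P)) ∧ not P)) ∨ not P)) = max(0.5, 0.54) = 0.54
not (not ((not Q → (Q ∧ Q)) ∧ P) ∨ ((P → ((Q → (P → P)) ∧ not P)) ∨ not P)): Łukasiewicz ¬ gives 1 − 0.54 = 0.46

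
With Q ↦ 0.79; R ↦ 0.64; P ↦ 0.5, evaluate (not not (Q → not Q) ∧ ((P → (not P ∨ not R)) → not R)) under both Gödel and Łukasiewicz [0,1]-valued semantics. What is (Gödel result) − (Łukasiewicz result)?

-0.36

Gödel evaluation:
  not Q: Gödel ¬ of 0.79 = 0 (operand ≠ 0)
  (Q → not Q): 0.79 > 0, so result = 0
  not (Q → not Q): Gödel ¬ of 0 = 1 (operand is 0)
  not not (Q → not Q): Gödel ¬ of 1 = 0 (operand ≠ 0)
  not P: Gödel ¬ of 0.5 = 0 (operand ≠ 0)
  not R: Gödel ¬ of 0.64 = 0 (operand ≠ 0)
  (not P ∨ not R) = max(0, 0) = 0
  (P → (not P ∨ not R)): 0.5 > 0, so result = 0
  not R: Gödel ¬ of 0.64 = 0 (operand ≠ 0)
  ((P → (not P ∨ not R)) → not R): 0 ≤ 0, so result = 1
  (not not (Q → not Q) ∧ ((P → (not P ∨ not R)) → not R)) = min(0, 1) = 0
  Gödel value = 0
Łukasiewicz evaluation:
  not Q: Łukasiewicz ¬ gives 1 − 0.79 = 0.21
  (Q → not Q): min(1, 1 − 0.79 + 0.21) = 0.42
  not (Q → not Q): Łukasiewicz ¬ gives 1 − 0.42 = 0.58
  not not (Q → not Q): Łukasiewicz ¬ gives 1 − 0.58 = 0.42
  not P: Łukasiewicz ¬ gives 1 − 0.5 = 0.5
  not R: Łukasiewicz ¬ gives 1 − 0.64 = 0.36
  (not P ∨ not R) = max(0.5, 0.36) = 0.5
  (P → (not P ∨ not R)): min(1, 1 − 0.5 + 0.5) = 1
  not R: Łukasiewicz ¬ gives 1 − 0.64 = 0.36
  ((P → (not P ∨ not R)) → not R): min(1, 1 − 1 + 0.36) = 0.36
  (not not (Q → not Q) ∧ ((P → (not P ∨ not R)) → not R)) = min(0.42, 0.36) = 0.36
  Łukasiewicz value = 0.36
Difference: 0 − 0.36 = -0.36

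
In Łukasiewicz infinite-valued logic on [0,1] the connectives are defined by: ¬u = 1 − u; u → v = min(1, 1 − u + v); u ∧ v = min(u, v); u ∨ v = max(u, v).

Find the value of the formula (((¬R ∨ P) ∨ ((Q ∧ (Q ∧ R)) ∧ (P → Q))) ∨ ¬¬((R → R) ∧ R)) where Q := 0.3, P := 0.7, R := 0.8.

0.80

¬R: Łukasiewicz ¬ gives 1 − 0.8 = 0.2
(¬R ∨ P) = max(0.2, 0.7) = 0.7
(Q ∧ R) = min(0.3, 0.8) = 0.3
(Q ∧ (Q ∧ R)) = min(0.3, 0.3) = 0.3
(P → Q): min(1, 1 − 0.7 + 0.3) = 0.6
((Q ∧ (Q ∧ R)) ∧ (P → Q)) = min(0.3, 0.6) = 0.3
((¬R ∨ P) ∨ ((Q ∧ (Q ∧ R)) ∧ (P → Q))) = max(0.7, 0.3) = 0.7
(R → R): min(1, 1 − 0.8 + 0.8) = 1
((R → R) ∧ R) = min(1, 0.8) = 0.8
¬((R → R) ∧ R): Łukasiewicz ¬ gives 1 − 0.8 = 0.2
¬¬((R → R) ∧ R): Łukasiewicz ¬ gives 1 − 0.2 = 0.8
(((¬R ∨ P) ∨ ((Q ∧ (Q ∧ R)) ∧ (P → Q))) ∨ ¬¬((R → R) ∧ R)) = max(0.7, 0.8) = 0.8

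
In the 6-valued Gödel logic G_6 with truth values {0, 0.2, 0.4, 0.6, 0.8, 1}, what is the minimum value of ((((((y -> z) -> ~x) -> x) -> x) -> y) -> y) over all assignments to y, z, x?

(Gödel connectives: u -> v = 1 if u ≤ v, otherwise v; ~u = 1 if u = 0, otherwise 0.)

0.20

The minimum is attained at y = 0.2, z = 0.2, x = 0.2:
  (y -> z): 0.2 ≤ 0.2, so result = 1
  ~x: Gödel ¬ of 0.2 = 0 (operand ≠ 0)
  ((y -> z) -> ~x): 1 > 0, so result = 0
  (((y -> z) -> ~x) -> x): 0 ≤ 0.2, so result = 1
  ((((y -> z) -> ~x) -> x) -> x): 1 > 0.2, so result = 0.2
  (((((y -> z) -> ~x) -> x) -> x) -> y): 0.2 ≤ 0.2, so result = 1
  ((((((y -> z) -> ~x) -> x) -> x) -> y) -> y): 1 > 0.2, so result = 0.2
Checking all 216 assignments confirms none give a value below 0.20.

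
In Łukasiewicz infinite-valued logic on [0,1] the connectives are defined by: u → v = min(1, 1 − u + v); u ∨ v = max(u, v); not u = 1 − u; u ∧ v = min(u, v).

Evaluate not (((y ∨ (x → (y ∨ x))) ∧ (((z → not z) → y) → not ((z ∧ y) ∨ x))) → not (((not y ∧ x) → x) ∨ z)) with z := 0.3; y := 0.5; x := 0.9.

0.60

(y ∨ x) = max(0.5, 0.9) = 0.9
(x → (y ∨ x)): min(1, 1 − 0.9 + 0.9) = 1
(y ∨ (x → (y ∨ x))) = max(0.5, 1) = 1
not z: Łukasiewicz ¬ gives 1 − 0.3 = 0.7
(z → not z): min(1, 1 − 0.3 + 0.7) = 1
((z → not z) → y): min(1, 1 − 1 + 0.5) = 0.5
(z ∧ y) = min(0.3, 0.5) = 0.3
((z ∧ y) ∨ x) = max(0.3, 0.9) = 0.9
not ((z ∧ y) ∨ x): Łukasiewicz ¬ gives 1 − 0.9 = 0.1
(((z → not z) → y) → not ((z ∧ y) ∨ x)): min(1, 1 − 0.5 + 0.1) = 0.6
((y ∨ (x → (y ∨ x))) ∧ (((z → not z) → y) → not ((z ∧ y) ∨ x))) = min(1, 0.6) = 0.6
not y: Łukasiewicz ¬ gives 1 − 0.5 = 0.5
(not y ∧ x) = min(0.5, 0.9) = 0.5
((not y ∧ x) → x): min(1, 1 − 0.5 + 0.9) = 1
(((not y ∧ x) → x) ∨ z) = max(1, 0.3) = 1
not (((not y ∧ x) → x) ∨ z): Łukasiewicz ¬ gives 1 − 1 = 0
(((y ∨ (x → (y ∨ x))) ∧ (((z → not z) → y) → not ((z ∧ y) ∨ x))) → not (((not y ∧ x) → x) ∨ z)): min(1, 1 − 0.6 + 0) = 0.4
not (((y ∨ (x → (y ∨ x))) ∧ (((z → not z) → y) → not ((z ∧ y) ∨ x))) → not (((not y ∧ x) → x) ∨ z)): Łukasiewicz ¬ gives 1 − 0.4 = 0.6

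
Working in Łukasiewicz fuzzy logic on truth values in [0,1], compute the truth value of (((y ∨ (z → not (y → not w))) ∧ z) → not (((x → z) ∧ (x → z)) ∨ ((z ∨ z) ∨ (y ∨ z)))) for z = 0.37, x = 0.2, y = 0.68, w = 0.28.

not w: Łukasiewicz ¬ gives 1 − 0.28 = 0.72
(y → not w): min(1, 1 − 0.68 + 0.72) = 1
not (y → not w): Łukasiewicz ¬ gives 1 − 1 = 0
(z → not (y → not w)): min(1, 1 − 0.37 + 0) = 0.63
(y ∨ (z → not (y → not w))) = max(0.68, 0.63) = 0.68
((y ∨ (z → not (y → not w))) ∧ z) = min(0.68, 0.37) = 0.37
(x → z): min(1, 1 − 0.2 + 0.37) = 1
(x → z): min(1, 1 − 0.2 + 0.37) = 1
((x → z) ∧ (x → z)) = min(1, 1) = 1
(z ∨ z) = max(0.37, 0.37) = 0.37
(y ∨ z) = max(0.68, 0.37) = 0.68
((z ∨ z) ∨ (y ∨ z)) = max(0.37, 0.68) = 0.68
(((x → z) ∧ (x → z)) ∨ ((z ∨ z) ∨ (y ∨ z))) = max(1, 0.68) = 1
not (((x → z) ∧ (x → z)) ∨ ((z ∨ z) ∨ (y ∨ z))): Łukasiewicz ¬ gives 1 − 1 = 0
(((y ∨ (z → not (y → not w))) ∧ z) → not (((x → z) ∧ (x → z)) ∨ ((z ∨ z) ∨ (y ∨ z)))): min(1, 1 − 0.37 + 0) = 0.63

0.63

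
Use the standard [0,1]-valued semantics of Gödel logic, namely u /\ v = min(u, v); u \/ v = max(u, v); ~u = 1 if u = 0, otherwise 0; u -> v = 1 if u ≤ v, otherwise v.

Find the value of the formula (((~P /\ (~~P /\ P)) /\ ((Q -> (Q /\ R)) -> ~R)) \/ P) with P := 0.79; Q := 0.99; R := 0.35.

~P: Gödel ¬ of 0.79 = 0 (operand ≠ 0)
~P: Gödel ¬ of 0.79 = 0 (operand ≠ 0)
~~P: Gödel ¬ of 0 = 1 (operand is 0)
(~~P /\ P) = min(1, 0.79) = 0.79
(~P /\ (~~P /\ P)) = min(0, 0.79) = 0
(Q /\ R) = min(0.99, 0.35) = 0.35
(Q -> (Q /\ R)): 0.99 > 0.35, so result = 0.35
~R: Gödel ¬ of 0.35 = 0 (operand ≠ 0)
((Q -> (Q /\ R)) -> ~R): 0.35 > 0, so result = 0
((~P /\ (~~P /\ P)) /\ ((Q -> (Q /\ R)) -> ~R)) = min(0, 0) = 0
(((~P /\ (~~P /\ P)) /\ ((Q -> (Q /\ R)) -> ~R)) \/ P) = max(0, 0.79) = 0.79

0.79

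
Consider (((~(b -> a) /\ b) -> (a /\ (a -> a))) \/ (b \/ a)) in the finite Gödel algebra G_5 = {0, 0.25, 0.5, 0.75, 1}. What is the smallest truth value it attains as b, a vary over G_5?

0.25

The minimum is attained at b = 0.25, a = 0:
  (b -> a): 0.25 > 0, so result = 0
  ~(b -> a): Gödel ¬ of 0 = 1 (operand is 0)
  (~(b -> a) /\ b) = min(1, 0.25) = 0.25
  (a -> a): 0 ≤ 0, so result = 1
  (a /\ (a -> a)) = min(0, 1) = 0
  ((~(b -> a) /\ b) -> (a /\ (a -> a))): 0.25 > 0, so result = 0
  (b \/ a) = max(0.25, 0) = 0.25
  (((~(b -> a) /\ b) -> (a /\ (a -> a))) \/ (b \/ a)) = max(0, 0.25) = 0.25
Checking all 25 assignments confirms none give a value below 0.25.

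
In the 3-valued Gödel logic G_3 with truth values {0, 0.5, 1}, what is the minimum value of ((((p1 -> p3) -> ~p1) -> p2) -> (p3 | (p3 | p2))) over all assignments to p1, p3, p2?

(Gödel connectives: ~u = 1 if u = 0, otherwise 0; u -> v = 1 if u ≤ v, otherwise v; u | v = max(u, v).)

The minimum is attained at p1 = 0.5, p3 = 0.5, p2 = 0:
  (p1 -> p3): 0.5 ≤ 0.5, so result = 1
  ~p1: Gödel ¬ of 0.5 = 0 (operand ≠ 0)
  ((p1 -> p3) -> ~p1): 1 > 0, so result = 0
  (((p1 -> p3) -> ~p1) -> p2): 0 ≤ 0, so result = 1
  (p3 | p2) = max(0.5, 0) = 0.5
  (p3 | (p3 | p2)) = max(0.5, 0.5) = 0.5
  ((((p1 -> p3) -> ~p1) -> p2) -> (p3 | (p3 | p2))): 1 > 0.5, so result = 0.5
Checking all 27 assignments confirms none give a value below 0.50.

0.50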